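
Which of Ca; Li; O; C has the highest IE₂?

Li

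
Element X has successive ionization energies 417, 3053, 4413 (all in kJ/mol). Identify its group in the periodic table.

Group 1

Look for the largest jump between consecutive ionization energies: IE2/IE1 ≈ 7.3, far larger than any earlier ratio.
That jump marks the point where a core electron is being removed. So the atom has 1 valence electron.
A main-group element with 1 valence electron is in group 1.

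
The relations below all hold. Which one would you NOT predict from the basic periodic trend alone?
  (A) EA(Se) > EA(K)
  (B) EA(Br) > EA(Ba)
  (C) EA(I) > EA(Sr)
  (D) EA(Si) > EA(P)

The general trend: electron affinity increases across a period and decreases down a group.
(A) Se (period 4, group 16) vs K (period 4, group 1): the stated order agrees with the simple trend.
(B) Br (period 4, group 17) vs Ba (period 6, group 2): the stated order agrees with the simple trend.
(C) I (period 5, group 17) vs Sr (period 5, group 2): the stated order agrees with the simple trend.
(D) Si (period 3, group 14) vs P (period 3, group 15): the stated order contradicts the simple trend.
The exception is (D): adding an electron to P's half-filled 3p³ is unfavourable, so Si (3p²) has the more exothermic EA.

(D)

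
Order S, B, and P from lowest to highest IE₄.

S, P, B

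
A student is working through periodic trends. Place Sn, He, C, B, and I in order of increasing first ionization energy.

First ionization energy rises across a period (greater Z_eff holds electrons more tightly) and falls down a group (valence electrons are farther from the nucleus).
Neither a single period nor a single group — weigh both effects.
B > Sn: the two effects oppose for this pair; the down-group effect wins (801 vs 709 kJ/mol).
I > B: the two effects oppose for this pair; the across-period effect wins (1008 vs 801 kJ/mol).
C > I: period and group pull opposite ways; the down-group shift dominates (1086 vs 1008 kJ/mol).
He > C: both effects reinforce here, so He is clearly the higher of the two.
Tabulated first ionization energy (kJ/mol): He 2372, B 801, C 1086, Sn 709, I 1008.
So from lowest to highest: Sn < B < I < C < He.

Sn, B, I, C, He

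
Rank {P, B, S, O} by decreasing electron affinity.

S > O > P > B

Atoms with high Z_eff and room in the valence shell (especially the halogens) have the most exothermic electron affinities.
Neither a single period nor a single group — weigh both effects.
P > B: period and group pull opposite ways; the across-period shift dominates (72 vs 27 kJ/mol).
O > P: both effects reinforce here, so O is clearly the higher of the two.
S > O: this pair runs against the simple trend — see the exception note.
Note the exception: S has a higher electron affinity than O, contrary to the simple trend — the compact 2p subshell of O repels the added electron more than S's larger 3p does.
Approximate values (kJ/mol): B 27, O 141, P 72, S 200.
So from highest to lowest: S > O > P > B.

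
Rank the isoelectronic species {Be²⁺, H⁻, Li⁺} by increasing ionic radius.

All of these have 2 electrons, so size is governed by nuclear charge alone: the more protons, the stronger the pull on the same electron cloud, and the smaller the ion.
Nuclear charges: Be²⁺ (Z=4), Li⁺ (Z=3), H⁻ (Z=1).
Smallest to largest: Be²⁺ < Li⁺ < H⁻.

Be²⁺ < Li⁺ < H⁻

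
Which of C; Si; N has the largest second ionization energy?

IE_2 is the cost of taking one more electron from the +1 cation: C⁺ still has 3 valence electrons; Si⁺ still has 3 valence electrons; N⁺ still has 4 valence electrons.
All are still removing valence electrons, so compare the +1 ions as you would atoms: IE_2 generally rises across a period (higher Z_eff) and falls down a group (larger shell), subject to the usual subshell exceptions.
Valence configurations: C⁺ [He]2s²2p¹, Si⁺ [Ne]3s²3p¹, N⁺ [He]2s²2p².
The numbers (kJ/mol): C 2353, Si 1577, N 2856.
So the second ionization energies run Si < C < N.

N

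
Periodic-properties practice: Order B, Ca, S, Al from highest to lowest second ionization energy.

B > S > Al > Ca

After 1 electron has been removed, what remains? B⁺ still has 2 valence electrons; Ca⁺ still has 1 valence electron; S⁺ still has 5 valence electrons; Al⁺ still has 2 valence electrons.
All are still removing valence electrons, so compare the +1 ions as you would atoms: IE_2 generally rises across a period (higher Z_eff) and falls down a group (larger shell), subject to the usual subshell exceptions.
Valence configurations: B⁺ [He]2s², Ca⁺ [Ar]4s¹, S⁺ [Ne]3s²3p³, Al⁺ [Ne]3s².
Tabulated IE_2 (kJ/mol): B 2427, Ca 1145, S 2252, Al 1817.
Overall IE_2 order: Ca < Al < S < B.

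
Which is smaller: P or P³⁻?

P

Forming P³⁻ adds 3 electrons to P. More electron–electron repulsion in the same shell, with unchanged nuclear charge, lets the cloud expand.
An anion is larger than its parent atom: P³⁻ > P.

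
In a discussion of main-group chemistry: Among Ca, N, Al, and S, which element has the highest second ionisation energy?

The second ionization energy removes an electron from the +1 ion. For each element: Ca⁺ still has 1 valence electron; N⁺ still has 4 valence electrons; Al⁺ still has 2 valence electrons; S⁺ still has 5 valence electrons.
All are still removing valence electrons, so compare the +1 ions as you would atoms: IE_2 generally rises across a period (higher Z_eff) and falls down a group (larger shell), subject to the usual subshell exceptions.
Valence configurations: Ca⁺ [Ar]4s¹, N⁺ [He]2s²2p², Al⁺ [Ne]3s², S⁺ [Ne]3s²3p³.
Tabulated IE_2 (kJ/mol): Ca 1145, N 2856, Al 1817, S 2252.
So the second ionization energies run Ca < Al < S < N.

N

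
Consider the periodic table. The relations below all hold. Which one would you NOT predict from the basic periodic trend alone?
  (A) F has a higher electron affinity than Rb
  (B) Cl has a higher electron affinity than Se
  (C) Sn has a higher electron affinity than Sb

The general trend: electron affinity increases across a period and decreases down a group.
(A) F (period 2, group 17) vs Rb (period 5, group 1): the stated order agrees with the simple trend.
(B) Cl (period 3, group 17) vs Se (period 4, group 16): the stated order agrees with the simple trend.
(C) Sn (period 5, group 14) vs Sb (period 5, group 15): the stated order contradicts the simple trend.
The exception is (C): adding an electron to Sb's half-filled 5p³ is unfavourable, so Sn has the more exothermic EA.

(C)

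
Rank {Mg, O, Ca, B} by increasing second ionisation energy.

Ca < Mg < B < O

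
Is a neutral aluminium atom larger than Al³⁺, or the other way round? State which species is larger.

Al

Forming Al³⁺ removes 3 electrons from Al. Fewer electrons for the same nuclear charge means less shielding and a higher Z_eff on the remaining electrons, and for main-group metals the entire outer shell is lost.
A cation is smaller than its parent atom: Al³⁺ < Al.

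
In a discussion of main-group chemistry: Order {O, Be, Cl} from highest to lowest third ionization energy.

Be > O > Cl

The third ionization energy removes an electron from the +2 ion. For each element: O²⁺ still has 4 valence electrons; Be²⁺ is the bare [He] core; Cl²⁺ still has 5 valence electrons.
Pulling an electron out of a noble-gas core costs far more than removing a remaining valence electron, so Be sits at the high end of IE_3.
Valence configurations: O²⁺ [He]2s²2p², Cl²⁺ [Ne]3s²3p³.
Approximate IE_3 values (kJ/mol): O 5300, Be 14849, Cl 3822.
So the third ionization energies run Cl < O < Be.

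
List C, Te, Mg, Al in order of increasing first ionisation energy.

Al < Mg < Te < C

C is in period 2, group 14; Mg is in period 3, group 2; Al is in period 3, group 13; Te is in period 5, group 16.
Across a period the outer electron is held more tightly (higher IE₁); down a group it sits in a higher shell, more shielded, and comes off more easily.
Neither a single period nor a single group — weigh both effects.
Mg > Al: this pair runs against the simple trend — see the exception note.
Te > Mg: the two effects oppose for this pair; the across-period effect wins (869 vs 738 kJ/mol).
C > Te: the two effects oppose for this pair; the down-group effect wins (1086 vs 869 kJ/mol).
Note the exception: Mg has a higher first ionization energy than Al, contrary to the simple trend — Al's single 3p electron is easier to remove than one from Mg's filled 3s².
Tabulated first ionization energy (kJ/mol): C 1086, Mg 738, Al 578, Te 869.
So from lowest to highest: Al < Mg < Te < C.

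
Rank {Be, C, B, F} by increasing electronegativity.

Be is in period 2, group 2; B is in period 2, group 13; C is in period 2, group 14; F is in period 2, group 17.
Atoms toward the upper right of the periodic table pull bonding electrons most strongly.
All lie in period 2, so electronegativity increases left to right.
So from lowest to highest: Be < B < C < F.

Be < B < C < F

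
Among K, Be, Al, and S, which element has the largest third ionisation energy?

Be

IE_3 is the cost of taking one more electron from the +2 cation: K²⁺ is already 1 electron into the core; Be²⁺ is the bare [He] core; Al²⁺ still has 1 valence electron; S²⁺ still has 4 valence electrons.
Core electrons are held far more tightly than valence electrons, so K and Be top the IE_3 order.
Valence configurations: Al²⁺ [Ne]3s¹, S²⁺ [Ne]3s²3p².
Approximate IE_3 values (kJ/mol): K 4420, Be 14849, Al 2745, S 3357.
Overall IE_3 order: Al < S < K < Be.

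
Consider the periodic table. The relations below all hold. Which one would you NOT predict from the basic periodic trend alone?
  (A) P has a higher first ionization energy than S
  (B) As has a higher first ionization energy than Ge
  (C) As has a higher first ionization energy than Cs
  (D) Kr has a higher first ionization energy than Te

(A)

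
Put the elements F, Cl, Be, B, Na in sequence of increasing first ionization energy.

IE₁ increases left→right with effective nuclear charge and decreases top→bottom as the valence shell moves farther out.
Neither a single period nor a single group — weigh both effects.
B > Na: relative to Na, both the across-period and down-group shifts push B's first ionization energy up.
Be > B: this pair runs against the simple trend — see the exception note.
Cl > Be: the two effects oppose for this pair; the across-period effect wins (1251 vs 900 kJ/mol).
F > Cl: they share group 17; the group trend gives F the larger value.
Note the exception: Be has a higher first ionization energy than B, contrary to the simple trend — removing B's lone 2p electron is easier than breaking Be's filled 2s².
For reference (kJ/mol): Be 900, B 801, F 1681, Na 496, Cl 1251.
So from lowest to highest: Na < B < Be < Cl < F.

Na < B < Be < Cl < F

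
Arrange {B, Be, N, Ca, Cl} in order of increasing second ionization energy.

Consider each +1 ion: B⁺ still has 2 valence electrons; Be⁺ still has 1 valence electron; N⁺ still has 4 valence electrons; Ca⁺ still has 1 valence electron; Cl⁺ still has 6 valence electrons.
All are still removing valence electrons, so compare the +1 ions as you would atoms: IE_2 generally rises across a period (higher Z_eff) and falls down a group (larger shell), subject to the usual subshell exceptions.
Valence configurations: B⁺ [He]2s², Be⁺ [He]2s¹, N⁺ [He]2s²2p², Ca⁺ [Ar]4s¹, Cl⁺ [Ne]3s²3p⁴.
The numbers (kJ/mol): B 2427, Be 1757, N 2856, Ca 1145, Cl 2298.
Hence IE_2: Ca < Be < Cl < B < N.

Ca < Be < Cl < B < N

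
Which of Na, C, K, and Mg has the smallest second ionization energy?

The second ionization energy removes an electron from the +1 ion. For each element: Na⁺ is the bare [Ne] core; C⁺ still has 3 valence electrons; K⁺ is the bare [Ar] core; Mg⁺ still has 1 valence electron.
Pulling an electron out of a noble-gas core costs far more than removing a remaining valence electron, so K and Na sit at the high end of IE_2.
Valence configurations: C⁺ [He]2s²2p¹, Mg⁺ [Ne]3s¹.
The numbers (kJ/mol): Na 4562, C 2353, K 3052, Mg 1451.
Overall IE_2 order: Mg < C < K < Na.

Mg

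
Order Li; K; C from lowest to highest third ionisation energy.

K < C < Li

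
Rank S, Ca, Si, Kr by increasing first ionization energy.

Ca < Si < S < Kr

First ionization energy rises across a period (greater Z_eff holds electrons more tightly) and falls down a group (valence electrons are farther from the nucleus).
Neither a single period nor a single group — weigh both effects.
Si > Ca: relative to Ca, both the across-period and down-group shifts push Si's first ionization energy up.
S > Si: both are in period 3; the period trend gives S the larger value.
Kr > S: the two effects oppose for this pair; the across-period effect wins (1351 vs 1000 kJ/mol).
For reference (kJ/mol): Si 786, S 1000, Ca 590, Kr 1351.
So from lowest to highest: Ca < Si < S < Kr.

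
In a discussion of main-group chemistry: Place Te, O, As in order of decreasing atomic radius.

O is in period 2, group 16; As is in period 4, group 15; Te is in period 5, group 16.
Moving right in a period, electrons are added to the same shell under a stronger nuclear pull, so atoms get smaller; moving down, a new shell is opened and atoms get larger.
These span different periods and groups, so the two trends combine.
As > O: relative to O, both the across-period and down-group shifts push As's atomic radius up.
Te > As: period and group pull opposite ways; the down-group shift dominates (136 vs 121 pm).
For reference (pm): O 63, As 121, Te 136.
So from largest to smallest: Te > As > O.

Te > As > O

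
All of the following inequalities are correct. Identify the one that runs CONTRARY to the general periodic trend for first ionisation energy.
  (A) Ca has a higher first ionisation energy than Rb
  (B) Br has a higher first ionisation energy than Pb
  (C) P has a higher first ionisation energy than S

The general trend: first ionisation energy increases across a period and decreases down a group.
(A) Ca (period 4, group 2) vs Rb (period 5, group 1): the stated order agrees with the simple trend.
(B) Br (period 4, group 17) vs Pb (period 6, group 14): the stated order agrees with the simple trend.
(C) P (period 3, group 15) vs S (period 3, group 16): the stated order contradicts the simple trend.
The exception is (C): S (3p⁴) ionizes more easily than half-filled P (3p³) because the paired 3p electron in S is pushed out by e⁻–e⁻ repulsion.

(C)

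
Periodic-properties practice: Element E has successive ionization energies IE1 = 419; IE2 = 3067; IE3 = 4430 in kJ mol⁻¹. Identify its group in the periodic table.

Group 1

Look for the largest jump between consecutive ionization energies: IE2/IE1 ≈ 7.3, far larger than any earlier ratio.
That jump marks the point where a core electron is being removed. So the atom has 1 valence electron.
A main-group element with 1 valence electron is in group 1.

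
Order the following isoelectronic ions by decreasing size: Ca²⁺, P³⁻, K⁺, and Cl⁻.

All of these have 18 electrons, so size is governed by nuclear charge alone: the more protons, the stronger the pull on the same electron cloud, and the smaller the ion.
Nuclear charges: Ca²⁺ (Z=20), K⁺ (Z=19), Cl⁻ (Z=17), P³⁻ (Z=15).
Largest to smallest: P³⁻ > Cl⁻ > K⁺ > Ca²⁺.

P³⁻ > Cl⁻ > K⁺ > Ca²⁺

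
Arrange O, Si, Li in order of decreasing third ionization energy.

Li, O, Si

IE_3 is the cost of taking one more electron from the +2 cation: O²⁺ still has 4 valence electrons; Si²⁺ still has 2 valence electrons; Li²⁺ is already 1 electron into the core.
Pulling an electron out of a noble-gas core costs far more than removing a remaining valence electron, so Li sits at the high end of IE_3.
Valence configurations: O²⁺ [He]2s²2p², Si²⁺ [Ne]3s².
Approximate IE_3 values (kJ/mol): O 5300, Si 3232, Li 11815.
Hence IE_3: Si < O < Li.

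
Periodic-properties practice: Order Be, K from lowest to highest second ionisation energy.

Be, K

IE_2 is the cost of taking one more electron from the +1 cation: Be⁺ still has 1 valence electron; K⁺ is the bare [Ar] core.
Pulling an electron out of a noble-gas core costs far more than removing a remaining valence electron, so K sits at the high end of IE_2.
The numbers (kJ/mol): Be 1757, K 3052.
Overall IE_2 order: Be < K.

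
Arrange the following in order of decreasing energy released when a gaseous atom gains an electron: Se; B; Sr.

Se > B > Sr

Electron affinity generally becomes more exothermic across a period toward the halogens and less exothermic down a group.
These span different periods and groups, so the two trends combine.
B > Sr: relative to Sr, both the across-period and down-group shifts push B's electron affinity up.
Se > B: period and group pull opposite ways; the across-period shift dominates (195 vs 27 kJ/mol).
For reference (kJ/mol): B 27, Se 195, Sr 5.
So from highest to lowest: Se > B > Sr.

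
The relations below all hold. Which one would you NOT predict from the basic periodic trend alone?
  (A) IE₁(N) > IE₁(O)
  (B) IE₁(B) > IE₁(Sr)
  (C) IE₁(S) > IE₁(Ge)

The general trend: first ionization energy increases across a period and decreases down a group.
(A) N (period 2, group 15) vs O (period 2, group 16): the stated order contradicts the simple trend.
(B) B (period 2, group 13) vs Sr (period 5, group 2): the stated order agrees with the simple trend.
(C) S (period 3, group 16) vs Ge (period 4, group 14): the stated order agrees with the simple trend.
The exception is (A): pairing an electron in O's 2p⁴ costs repulsion energy, so O ionizes more easily than half-filled N (2p³).

(A)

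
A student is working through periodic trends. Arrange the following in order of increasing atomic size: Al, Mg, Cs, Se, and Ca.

Mg is in period 3, group 2; Al is in period 3, group 13; Ca is in period 4, group 2; Se is in period 4, group 16; Cs is in period 6, group 1.
Moving right in a period, electrons are added to the same shell under a stronger nuclear pull, so atoms get smaller; moving down, a new shell is opened and atoms get larger.
Neither a single period nor a single group — weigh both effects.
Al > Se: period and group pull opposite ways; the across-period shift dominates (126 vs 116 pm).
Mg > Al: Mg lies to the left of Al in period 3, so the across-period effect alone puts Mg larger.
Ca > Mg: they share group 2; the group trend gives Ca the larger value.
Cs > Ca: both effects reinforce here, so Cs is clearly the larger of the two.
Approximate values (pm): Mg 139, Al 126, Ca 171, Se 116, Cs 232.
So from smallest to largest: Se < Al < Mg < Ca < Cs.

Se < Al < Mg < Ca < Cs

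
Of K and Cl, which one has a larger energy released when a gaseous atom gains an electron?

Cl is in period 3, group 17; K is in period 4, group 1.
Adding an electron releases more energy for atoms nearer the top right (short of the noble gases).
These span different periods and groups, so the two trends combine.
Cl > K: relative to K, both the across-period and down-group shifts push Cl's electron affinity up.
Approximate values (kJ/mol): Cl 349, K 48.
So Cl has the larger energy released when a gaseous atom gains an electron (Cl > K).

Cl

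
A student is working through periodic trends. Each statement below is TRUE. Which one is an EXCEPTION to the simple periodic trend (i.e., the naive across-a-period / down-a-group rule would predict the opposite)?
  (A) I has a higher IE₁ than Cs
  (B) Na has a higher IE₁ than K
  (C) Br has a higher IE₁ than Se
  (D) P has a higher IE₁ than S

The general trend: IE₁ increases across a period and decreases down a group.
(A) I (period 5, group 17) vs Cs (period 6, group 1): the stated order agrees with the simple trend.
(B) Na (period 3, group 1) vs K (period 4, group 1): the stated order agrees with the simple trend.
(C) Br (period 4, group 17) vs Se (period 4, group 16): the stated order agrees with the simple trend.
(D) P (period 3, group 15) vs S (period 3, group 16): the stated order contradicts the simple trend.
The exception is (D): S (3p⁴) ionizes more easily than half-filled P (3p³) because the paired 3p electron in S is pushed out by e⁻–e⁻ repulsion.

(D)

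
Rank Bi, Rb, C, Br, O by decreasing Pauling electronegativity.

C is in period 2, group 14; O is in period 2, group 16; Br is in period 4, group 17; Rb is in period 5, group 1; Bi is in period 6, group 15.
Smaller atoms with higher effective nuclear charge are more electronegative.
These span different periods and groups, so the two trends combine.
Bi > Rb: the two effects oppose for this pair; the across-period effect wins (2.02 vs 0.82).
C > Bi: period and group pull opposite ways; the down-group shift dominates (2.55 vs 2.02).
Br > C: period and group pull opposite ways; the across-period shift dominates (2.96 vs 2.55).
O > Br: the two effects oppose for this pair; the down-group effect wins (3.44 vs 2.96).
Tabulated electronegativity (Pauling): C 2.55, O 3.44, Br 2.96, Rb 0.82, Bi 2.02.
So from highest to lowest: O > Br > C > Bi > Rb.

O > Br > C > Bi > Rb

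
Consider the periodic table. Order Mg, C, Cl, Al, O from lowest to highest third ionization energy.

Al < Cl < C < O < Mg

After 2 electrons have been removed, what remains? Mg²⁺ is the bare [Ne] core; C²⁺ still has 2 valence electrons; Cl²⁺ still has 5 valence electrons; Al²⁺ still has 1 valence electron; O²⁺ still has 4 valence electrons.
Pulling an electron out of a noble-gas core costs far more than removing a remaining valence electron, so Mg sits at the high end of IE_3.
Valence configurations: C²⁺ [He]2s², Cl²⁺ [Ne]3s²3p³, Al²⁺ [Ne]3s¹, O²⁺ [He]2s²2p².
The numbers (kJ/mol): Mg 7733, C 4620, Cl 3822, Al 2745, O 5300.
Hence IE_3: Al < Cl < C < O < Mg.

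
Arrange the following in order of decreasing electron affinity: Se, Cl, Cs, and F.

F is in period 2, group 17; Cl is in period 3, group 17; Se is in period 4, group 16; Cs is in period 6, group 1.
Atoms with high Z_eff and room in the valence shell (especially the halogens) have the most exothermic electron affinities.
Here both period and group differ, so the two effects have to be weighed against each other.
Se > Cs: both effects reinforce here, so Se is clearly the higher of the two.
F > Se: relative to Se, both the across-period and down-group shifts push F's electron affinity up.
Cl > F: this pair runs against the simple trend — see the exception note.
Note the exception: Cl has a higher electron affinity than F, contrary to the simple trend — F's small 2p subshell makes the incoming electron feel strong e⁻–e⁻ repulsion, so Cl actually releases more energy on gaining an electron.
Tabulated electron affinity (kJ/mol): F 328, Cl 349, Se 195, Cs 46.
So from highest to lowest: Cl > F > Se > Cs.

Cl > F > Se > Cs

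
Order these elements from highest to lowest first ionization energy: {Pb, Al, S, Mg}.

Mg is in period 3, group 2; Al is in period 3, group 13; S is in period 3, group 16; Pb is in period 6, group 14.
IE₁ increases left→right with effective nuclear charge and decreases top→bottom as the valence shell moves farther out.
These span different periods and groups, so the two trends combine.
Pb > Al: period and group pull opposite ways; the across-period shift dominates (716 vs 578 kJ/mol).
Mg > Pb: period and group pull opposite ways; the down-group shift dominates (738 vs 716 kJ/mol).
S > Mg: both are in period 3; the period trend gives S the larger value.
Note the exception: Mg has a higher first ionization energy than Al, contrary to the simple trend — Al's single 3p electron is easier to remove than one from Mg's filled 3s².
For reference (kJ/mol): Mg 738, Al 578, S 1000, Pb 716.
So from highest to lowest: S > Mg > Pb > Al.

S > Mg > Pb > Al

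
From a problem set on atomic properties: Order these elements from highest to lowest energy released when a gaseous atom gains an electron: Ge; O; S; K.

S > O > Ge > K

O is in period 2, group 16; S is in period 3, group 16; K is in period 4, group 1; Ge is in period 4, group 14.
Electron affinity generally becomes more exothermic across a period toward the halogens and less exothermic down a group.
Neither a single period nor a single group — weigh both effects.
Ge > K: both are in period 4; the period trend gives Ge the larger value.
O > Ge: relative to Ge, both the across-period and down-group shifts push O's electron affinity up.
S > O: this pair runs against the simple trend — see the exception note.
Note the exception: S has a higher electron affinity than O, contrary to the simple trend — the compact 2p subshell of O repels the added electron more than S's larger 3p does.
For reference (kJ/mol): O 141, S 200, K 48, Ge 119.
So from highest to lowest: S > O > Ge > K.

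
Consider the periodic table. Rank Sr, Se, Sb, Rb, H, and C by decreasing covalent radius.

Rb > Sr > Sb > Se > C > H

H is in period 1, group 1; C is in period 2, group 14; Se is in period 4, group 16; Rb is in period 5, group 1; Sr is in period 5, group 2; Sb is in period 5, group 15.
Atomic radius shrinks across a period as nuclear charge pulls the same shell inward, and grows down a group as new shells are added.
These span different periods and groups, so the two trends combine.
C > H: the two effects oppose for this pair; the down-group effect wins (75 vs 32 pm).
Se > C: the two effects oppose for this pair; the down-group effect wins (116 vs 75 pm).
Sb > Se: both effects reinforce here, so Sb is clearly the larger of the two.
Sr > Sb: both are in period 5; the period trend gives Sr the larger value.
Rb > Sr: Rb lies to the left of Sr in period 5, so the across-period effect alone puts Rb larger.
Approximate values (pm): H 32, C 75, Se 116, Rb 210, Sr 185, Sb 140.
So from largest to smallest: Rb > Sr > Sb > Se > C > H.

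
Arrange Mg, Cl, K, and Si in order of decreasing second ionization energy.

Consider each +1 ion: Mg⁺ still has 1 valence electron; Cl⁺ still has 6 valence electrons; K⁺ is the bare [Ar] core; Si⁺ still has 3 valence electrons.
Breaking into a closed-shell core is much more expensive than removing a leftover valence electron — K has the largest IE_2 here.
Valence configurations: Mg⁺ [Ne]3s¹, Cl⁺ [Ne]3s²3p⁴, Si⁺ [Ne]3s²3p¹.
Approximate IE_2 values (kJ/mol): Mg 1451, Cl 2298, K 3052, Si 1577.
Hence IE_2: Mg < Si < Cl < K.

K, Cl, Si, Mg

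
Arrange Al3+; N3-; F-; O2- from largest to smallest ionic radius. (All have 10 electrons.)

All of these have 10 electrons, so size is governed by nuclear charge alone: the more protons, the stronger the pull on the same electron cloud, and the smaller the ion.
Nuclear charges: Al3+ (Z=13), F- (Z=9), O2- (Z=8), N3- (Z=7).
Largest to smallest: N3- > O2- > F- > Al3+.

N3- > O2- > F- > Al3+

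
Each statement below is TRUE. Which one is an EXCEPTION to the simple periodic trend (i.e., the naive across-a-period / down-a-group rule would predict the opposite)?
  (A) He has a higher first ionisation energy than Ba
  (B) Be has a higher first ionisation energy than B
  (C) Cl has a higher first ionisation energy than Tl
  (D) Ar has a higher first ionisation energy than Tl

(B)

The general trend: first ionisation energy increases across a period and decreases down a group.
(A) He (period 1, group 18) vs Ba (period 6, group 2): the stated order agrees with the simple trend.
(B) Be (period 2, group 2) vs B (period 2, group 13): the stated order contradicts the simple trend.
(C) Cl (period 3, group 17) vs Tl (period 6, group 13): the stated order agrees with the simple trend.
(D) Ar (period 3, group 18) vs Tl (period 6, group 13): the stated order agrees with the simple trend.
The exception is (B): removing B's lone 2p electron is easier than breaking Be's filled 2s².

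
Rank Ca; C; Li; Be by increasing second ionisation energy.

After 1 electron has been removed, what remains? Ca⁺ still has 1 valence electron; C⁺ still has 3 valence electrons; Li⁺ is the bare [He] core; Be⁺ still has 1 valence electron.
Breaking into a closed-shell core is much more expensive than removing a leftover valence electron — Li has the largest IE_2 here.
Valence configurations: Ca⁺ [Ar]4s¹, C⁺ [He]2s²2p¹, Be⁺ [He]2s¹.
Tabulated IE_2 (kJ/mol): Ca 1145, C 2353, Li 7298, Be 1757.
So the second ionization energies run Ca < Be < C < Li.

Ca < Be < C < Li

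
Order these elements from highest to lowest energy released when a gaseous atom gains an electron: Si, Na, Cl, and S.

Na is in period 3, group 1; Si is in period 3, group 14; S is in period 3, group 16; Cl is in period 3, group 17.
Atoms with high Z_eff and room in the valence shell (especially the halogens) have the most exothermic electron affinities.
All lie in period 3, so electron affinity increases left to right.
So from highest to lowest: Cl > S > Si > Na.

Cl, S, Si, Na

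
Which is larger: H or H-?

Forming H- adds 1 electron to H. More electron–electron repulsion in the same shell, with unchanged nuclear charge, lets the cloud expand.
An anion is larger than its parent atom: H- > H.

H-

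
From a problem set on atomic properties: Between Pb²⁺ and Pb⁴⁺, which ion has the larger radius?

Both ions have Z = 82 protons, but Pb⁴⁺ has lost more electrons, so its remaining electrons feel a larger effective nuclear charge per electron and are pulled in more tightly.
Higher positive charge → smaller ion, so Pb²⁺ > Pb⁴⁺.

Pb²⁺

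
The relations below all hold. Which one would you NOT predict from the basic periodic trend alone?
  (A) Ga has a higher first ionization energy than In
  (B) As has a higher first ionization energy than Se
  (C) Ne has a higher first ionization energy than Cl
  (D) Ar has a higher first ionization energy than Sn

The general trend: first ionization energy increases across a period and decreases down a group.
(A) Ga (period 4, group 13) vs In (period 5, group 13): the stated order agrees with the simple trend.
(B) As (period 4, group 15) vs Se (period 4, group 16): the stated order contradicts the simple trend.
(C) Ne (period 2, group 18) vs Cl (period 3, group 17): the stated order agrees with the simple trend.
(D) Ar (period 3, group 18) vs Sn (period 5, group 14): the stated order agrees with the simple trend.
The exception is (B): Se (4p⁴) ionizes more easily than half-filled As (4p³).

(B)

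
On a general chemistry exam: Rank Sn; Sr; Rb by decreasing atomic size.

Rb > Sr > Sn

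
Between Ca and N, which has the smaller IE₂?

The second ionization energy removes an electron from the +1 ion. For each element: Ca⁺ still has 1 valence electron; N⁺ still has 4 valence electrons.
All are still removing valence electrons, so compare the +1 ions as you would atoms: IE_2 generally rises across a period (higher Z_eff) and falls down a group (larger shell), subject to the usual subshell exceptions.
Valence configurations: Ca⁺ [Ar]4s¹, N⁺ [He]2s²2p².
Approximate IE_2 values (kJ/mol): Ca 1145, N 2856.
So the second ionization energies run Ca < N.

Ca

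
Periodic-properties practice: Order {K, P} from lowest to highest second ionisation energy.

P, K

Consider each +1 ion: K⁺ is the bare [Ar] core; P⁺ still has 4 valence electrons.
Pulling an electron out of a noble-gas core costs far more than removing a remaining valence electron, so K sits at the high end of IE_2.
Tabulated IE_2 (kJ/mol): K 3052, P 1907.
Hence IE_2: P < K.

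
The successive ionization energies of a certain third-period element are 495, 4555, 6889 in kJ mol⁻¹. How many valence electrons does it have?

1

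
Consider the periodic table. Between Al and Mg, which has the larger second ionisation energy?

Al

After 1 electron has been removed, what remains? Al⁺ still has 2 valence electrons; Mg⁺ still has 1 valence electron.
All are still removing valence electrons, so compare the +1 ions as you would atoms: IE_2 generally rises across a period (higher Z_eff) and falls down a group (larger shell), subject to the usual subshell exceptions.
Valence configurations: Al⁺ [Ne]3s², Mg⁺ [Ne]3s¹.
Approximate IE_2 values (kJ/mol): Al 1817, Mg 1451.
Hence IE_2: Mg < Al.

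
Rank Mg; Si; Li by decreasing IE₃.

Li > Mg > Si

IE_3 is the cost of taking one more electron from the +2 cation: Mg²⁺ is the bare [Ne] core; Si²⁺ still has 2 valence electrons; Li²⁺ is already 1 electron into the core.
Breaking into a closed-shell core is much more expensive than removing a leftover valence electron — Mg and Li have the largest IE_3 here.
Tabulated IE_3 (kJ/mol): Mg 7733, Si 3232, Li 11815.
Hence IE_3: Si < Mg < Li.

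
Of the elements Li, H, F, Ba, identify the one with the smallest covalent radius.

H

H is in period 1, group 1; Li is in period 2, group 1; F is in period 2, group 17; Ba is in period 6, group 2.
Atomic radius shrinks across a period as nuclear charge pulls the same shell inward, and grows down a group as new shells are added.
These span different periods and groups, so the two trends combine.
F > H: period and group pull opposite ways; the down-group shift dominates (64 vs 32 pm).
Li > F: Li lies to the left of F in period 2, so the across-period effect alone puts Li larger.
Ba > Li: period and group pull opposite ways; the down-group shift dominates (196 vs 133 pm).
For reference (pm): H 32, Li 133, F 64, Ba 196.
The smallest covalent radius among these belongs to H.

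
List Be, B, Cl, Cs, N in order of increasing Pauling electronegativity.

Cs, Be, B, N, Cl

Atoms toward the upper right of the periodic table pull bonding electrons most strongly.
These span different periods and groups, so the two trends combine.
Be > Cs: both effects reinforce here, so Be is clearly the higher of the two.
B > Be: both are in period 2; the period trend gives B the larger value.
N > B: both are in period 2; the period trend gives N the larger value.
Cl > N: period and group pull opposite ways; the across-period shift dominates (3.16 vs 3.04).
Tabulated electronegativity (Pauling): Be 1.57, B 2.04, N 3.04, Cl 3.16, Cs 0.79.
So from lowest to highest: Cs < Be < B < N < Cl.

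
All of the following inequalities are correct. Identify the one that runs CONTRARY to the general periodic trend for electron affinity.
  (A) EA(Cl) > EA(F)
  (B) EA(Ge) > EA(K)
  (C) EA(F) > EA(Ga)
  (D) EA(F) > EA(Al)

The general trend: electron affinity increases across a period and decreases down a group.
(A) Cl (period 3, group 17) vs F (period 2, group 17): the stated order contradicts the simple trend.
(B) Ge (period 4, group 14) vs K (period 4, group 1): the stated order agrees with the simple trend.
(C) F (period 2, group 17) vs Ga (period 4, group 13): the stated order agrees with the simple trend.
(D) F (period 2, group 17) vs Al (period 3, group 13): the stated order agrees with the simple trend.
The exception is (A): F's small 2p subshell makes the incoming electron feel strong e⁻–e⁻ repulsion, so Cl actually releases more energy on gaining an electron.

(A)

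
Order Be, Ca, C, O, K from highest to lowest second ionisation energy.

O > K > C > Be > Ca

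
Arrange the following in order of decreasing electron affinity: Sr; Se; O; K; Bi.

Se, O, Bi, K, Sr

O is in period 2, group 16; K is in period 4, group 1; Se is in period 4, group 16; Sr is in period 5, group 2; Bi is in period 6, group 15.
Atoms with high Z_eff and room in the valence shell (especially the halogens) have the most exothermic electron affinities.
Neither a single period nor a single group — weigh both effects.
K > Sr: period and group pull opposite ways; the down-group shift dominates (48 vs 5 kJ/mol).
Bi > K: the two effects oppose for this pair; the across-period effect wins (91 vs 48 kJ/mol).
O > Bi: relative to Bi, both the across-period and down-group shifts push O's electron affinity up.
Se > O: this pair runs against the simple trend — see the exception note.
Note the exception: Se has a higher electron affinity than O, contrary to the simple trend — O's compact 2p subshell gives strong electron–electron repulsion on the added electron.
For reference (kJ/mol): O 141, K 48, Se 195, Sr 5, Bi 91.
So from highest to lowest: Se > O > Bi > K > Sr.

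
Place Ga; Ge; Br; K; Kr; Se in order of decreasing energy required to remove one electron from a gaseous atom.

K is in period 4, group 1; Ga is in period 4, group 13; Ge is in period 4, group 14; Se is in period 4, group 16; Br is in period 4, group 17; Kr is in period 4, group 18.
IE₁ increases left→right with effective nuclear charge and decreases top→bottom as the valence shell moves farther out.
All lie in period 4, so first ionization energy increases left to right.
So from highest to lowest: Kr > Br > Se > Ge > Ga > K.

Kr > Br > Se > Ge > Ga > K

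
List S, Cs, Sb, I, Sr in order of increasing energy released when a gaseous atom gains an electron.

Sr, Cs, Sb, S, I

Electron affinity generally becomes more exothermic across a period toward the halogens and less exothermic down a group.
These span different periods and groups, so the two trends combine.
Cs > Sr: this pair runs against the simple trend — see the exception note.
Sb > Cs: relative to Cs, both the across-period and down-group shifts push Sb's electron affinity up.
S > Sb: relative to Sb, both the across-period and down-group shifts push S's electron affinity up.
I > S: the two effects oppose for this pair; the across-period effect wins (295 vs 200 kJ/mol).
Note the exception: Cs has a higher electron affinity than Sr, contrary to the simple trend — adding an electron to Sr (ns²) has to open a new, higher-energy np subshell, which is unfavourable.
For reference (kJ/mol): S 200, Sr 5, Sb 103, I 295, Cs 46.
So from lowest to highest: Sr < Cs < Sb < S < I.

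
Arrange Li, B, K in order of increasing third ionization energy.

After 2 electrons have been removed, what remains? Li²⁺ is already 1 electron into the core; B²⁺ still has 1 valence electron; K²⁺ is already 1 electron into the core.
Pulling an electron out of a noble-gas core costs far more than removing a remaining valence electron, so K and Li sit at the high end of IE_3.
Approximate IE_3 values (kJ/mol): Li 11815, B 3660, K 4420.
Overall IE_3 order: B < K < Li.

B < K < Li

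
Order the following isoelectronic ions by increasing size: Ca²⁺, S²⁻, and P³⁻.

Ca²⁺, S²⁻, P³⁻

All of these have 18 electrons, so size is governed by nuclear charge alone: the more protons, the stronger the pull on the same electron cloud, and the smaller the ion.
Nuclear charges: Ca²⁺ (Z=20), S²⁻ (Z=16), P³⁻ (Z=15).
Smallest to largest: Ca²⁺ < S²⁻ < P³⁻.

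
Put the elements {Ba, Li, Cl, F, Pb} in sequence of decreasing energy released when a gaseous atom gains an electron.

Cl > F > Li > Pb > Ba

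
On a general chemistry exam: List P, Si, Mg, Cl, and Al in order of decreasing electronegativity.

Cl > P > Si > Al > Mg

Electronegativity increases across a period and decreases down a group, tracking effective nuclear charge and atomic size.
All lie in period 3, so electronegativity increases left to right.
So from highest to lowest: Cl > P > Si > Al > Mg.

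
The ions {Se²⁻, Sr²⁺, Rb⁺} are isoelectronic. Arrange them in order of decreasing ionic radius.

All of these have 36 electrons, so size is governed by nuclear charge alone: the more protons, the stronger the pull on the same electron cloud, and the smaller the ion.
Nuclear charges: Sr²⁺ (Z=38), Rb⁺ (Z=37), Se²⁻ (Z=34).
Largest to smallest: Se²⁻ > Rb⁺ > Sr²⁺.

Se²⁻ > Rb⁺ > Sr²⁺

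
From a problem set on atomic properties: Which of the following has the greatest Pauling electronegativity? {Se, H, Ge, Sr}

H is in period 1, group 1; Ge is in period 4, group 14; Se is in period 4, group 16; Sr is in period 5, group 2.
Electronegativity increases across a period and decreases down a group, tracking effective nuclear charge and atomic size.
Neither a single period nor a single group — weigh both effects.
Ge > Sr: relative to Sr, both the across-period and down-group shifts push Ge's electronegativity up.
H > Ge: period and group pull opposite ways; the down-group shift dominates (2.20 vs 2.01).
Se > H: the two effects oppose for this pair; the across-period effect wins (2.55 vs 2.20).
Approximate values (Pauling): H 2.20, Ge 2.01, Se 2.55, Sr 0.95.
The greatest Pauling electronegativity among these belongs to Se.

Se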